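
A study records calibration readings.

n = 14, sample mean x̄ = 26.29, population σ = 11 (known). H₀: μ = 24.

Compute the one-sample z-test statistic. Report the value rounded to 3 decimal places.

test statistic = 0.779

SE = σ/√n = 11/√14 = 2.9399
z = (x̄−μ₀)/SE = (26.29−24)/2.9399 = 0.7789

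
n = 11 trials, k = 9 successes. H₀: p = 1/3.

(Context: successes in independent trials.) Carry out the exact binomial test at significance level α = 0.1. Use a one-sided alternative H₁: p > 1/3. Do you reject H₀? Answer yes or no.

Exact binomial: n=11, k=9, p₀=1/3=0.3333
P(X≥9) from Σ C(n,i)·p₀^i·(1−p₀)^(n−i)
p-value (one-sided, H₁ greater) = 0.00137
At α=0.1: p < α → reject H₀

reject H₀: yes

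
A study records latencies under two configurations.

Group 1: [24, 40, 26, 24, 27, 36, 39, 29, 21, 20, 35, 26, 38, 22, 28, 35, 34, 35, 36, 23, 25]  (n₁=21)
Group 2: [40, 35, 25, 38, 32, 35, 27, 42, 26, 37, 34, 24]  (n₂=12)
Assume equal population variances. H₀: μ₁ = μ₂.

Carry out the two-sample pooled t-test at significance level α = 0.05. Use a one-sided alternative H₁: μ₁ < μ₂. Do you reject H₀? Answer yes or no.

x̄₁=29.667, s₁=6.491, n₁=21
x̄₂=32.917, s₂=6.112, n₂=12
s_p² = [20·6.491² + 11·6.112²]/31 = 40.4382
SE = √(s_p²·(1/21+1/12)) = 2.3012
t = (29.667−32.917)/2.3012 = -1.4123
df = 31
p-value (one-sided, H₁ less) = 0.08391
At α=0.05: p ≥ α → fail to reject H₀

reject H₀: no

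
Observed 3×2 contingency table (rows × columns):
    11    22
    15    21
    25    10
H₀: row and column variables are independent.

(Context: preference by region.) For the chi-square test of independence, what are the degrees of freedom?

degrees of freedom = 2

df = (r−1)(c−1) = (3−1)·(2−1) = 2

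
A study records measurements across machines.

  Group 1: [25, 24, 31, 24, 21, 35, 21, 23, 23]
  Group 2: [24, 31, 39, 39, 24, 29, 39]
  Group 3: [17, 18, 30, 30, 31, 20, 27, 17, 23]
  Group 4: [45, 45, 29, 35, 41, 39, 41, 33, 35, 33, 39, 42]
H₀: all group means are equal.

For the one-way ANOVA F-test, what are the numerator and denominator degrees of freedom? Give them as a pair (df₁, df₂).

k = 4 groups, N = 37 total
df = (k−1, N−k) = (4−1, 37−4) = (3, 33)

degrees of freedom = [3, 33]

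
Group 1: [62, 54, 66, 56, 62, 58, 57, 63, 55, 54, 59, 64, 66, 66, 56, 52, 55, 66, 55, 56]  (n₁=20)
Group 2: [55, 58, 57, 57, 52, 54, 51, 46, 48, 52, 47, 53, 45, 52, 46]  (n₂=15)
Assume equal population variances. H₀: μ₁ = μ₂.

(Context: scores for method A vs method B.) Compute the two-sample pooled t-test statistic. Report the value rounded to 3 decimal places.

test statistic = 4.832

x̄₁=59.100, s₁=4.778, n₁=20
x̄₂=51.533, s₂=4.307, n₂=15
s_p² = [19·4.778² + 14·4.307²]/33 = 21.0162
SE = √(s_p²·(1/20+1/15)) = 1.5658
t = (59.100−51.533)/1.5658 = 4.8323
df = 33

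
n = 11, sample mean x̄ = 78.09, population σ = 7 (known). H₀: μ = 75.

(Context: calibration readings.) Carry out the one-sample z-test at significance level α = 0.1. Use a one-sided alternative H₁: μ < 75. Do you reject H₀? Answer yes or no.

SE = σ/√n = 7/√11 = 2.1106
z = (x̄−μ₀)/SE = (78.09−75)/2.1106 = 1.4641
p-value (one-sided, H₁ less) = 0.92841
At α=0.1: p ≥ α → fail to reject H₀

reject H₀: no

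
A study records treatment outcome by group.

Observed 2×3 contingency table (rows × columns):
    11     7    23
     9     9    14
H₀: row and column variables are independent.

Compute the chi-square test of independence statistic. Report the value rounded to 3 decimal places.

test statistic = 1.553

Row totals [41, 32], col totals [20, 16, 37], n=73
χ² = (11−11.23)²/11.23 + (7−8.99)²/8.99 + (23−20.78)²/20.78 + (9−8.77)²/8.77 + (9−7.01)²/7.01 + (14−16.22)²/16.22 = 1.5532
df = 2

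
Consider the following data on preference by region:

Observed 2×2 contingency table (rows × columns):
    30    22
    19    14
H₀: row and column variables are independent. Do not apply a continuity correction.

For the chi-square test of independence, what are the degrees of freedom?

degrees of freedom = 1

df = (r−1)(c−1) = (2−1)·(2−1) = 1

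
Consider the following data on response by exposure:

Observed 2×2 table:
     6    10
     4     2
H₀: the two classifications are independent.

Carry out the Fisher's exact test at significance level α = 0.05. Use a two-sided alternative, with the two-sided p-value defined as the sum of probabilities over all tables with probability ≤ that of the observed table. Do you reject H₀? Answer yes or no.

reject H₀: no

Margins: r₁=16, r₂=6, c₁=10, c₂=12, n=22
p_obs = C(16,6)·C(6,4)/C(22,10); sum pmf over tables with pmf ≤ p_obs
p-value (two-sided) = 0.34763
At α=0.05: p ≥ α → fail to reject H₀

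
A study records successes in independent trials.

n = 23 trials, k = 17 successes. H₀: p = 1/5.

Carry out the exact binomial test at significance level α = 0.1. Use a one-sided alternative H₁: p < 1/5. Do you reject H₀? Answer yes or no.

Exact binomial: n=23, k=17, p₀=1/5=0.2000
P(X≤17) from Σ C(n,i)·p₀^i·(1−p₀)^(n−i)
p-value (one-sided, H₁ less) = 1.00000
At α=0.1: p ≥ α → fail to reject H₀

reject H₀: no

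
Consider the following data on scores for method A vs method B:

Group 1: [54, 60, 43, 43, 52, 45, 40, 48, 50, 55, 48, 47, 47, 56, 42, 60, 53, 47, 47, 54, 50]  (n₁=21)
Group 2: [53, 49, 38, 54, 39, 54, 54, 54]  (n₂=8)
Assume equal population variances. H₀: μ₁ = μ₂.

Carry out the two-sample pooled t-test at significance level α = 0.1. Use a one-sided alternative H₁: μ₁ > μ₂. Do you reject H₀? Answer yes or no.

reject H₀: no

x̄₁=49.571, s₁=5.626, n₁=21
x̄₂=49.375, s₂=6.927, n₂=8
s_p² = [20·5.626² + 7·6.927²]/27 = 35.8896
SE = √(s_p²·(1/21+1/8)) = 2.4890
t = (49.571−49.375)/2.4890 = 0.0789
df = 27
p-value (one-sided, H₁ greater) = 0.46884
At α=0.1: p ≥ α → fail to reject H₀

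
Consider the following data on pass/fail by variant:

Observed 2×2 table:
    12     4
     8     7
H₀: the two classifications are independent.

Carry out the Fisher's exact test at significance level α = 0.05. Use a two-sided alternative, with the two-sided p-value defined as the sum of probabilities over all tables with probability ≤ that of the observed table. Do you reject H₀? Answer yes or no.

reject H₀: no

Margins: r₁=16, r₂=15, c₁=20, c₂=11, n=31
p_obs = C(16,12)·C(15,8)/C(31,20); sum pmf over tables with pmf ≤ p_obs
p-value (two-sided) = 0.27337
At α=0.05: p ≥ α → fail to reject H₀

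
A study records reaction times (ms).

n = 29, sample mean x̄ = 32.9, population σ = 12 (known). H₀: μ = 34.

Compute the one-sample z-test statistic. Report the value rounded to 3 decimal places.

SE = σ/√n = 12/√29 = 2.2283
z = (x̄−μ₀)/SE = (32.9−34)/2.2283 = -0.4936

test statistic = -0.494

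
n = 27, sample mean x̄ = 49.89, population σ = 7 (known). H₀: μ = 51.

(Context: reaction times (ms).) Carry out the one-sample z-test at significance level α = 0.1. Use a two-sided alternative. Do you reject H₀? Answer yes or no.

reject H₀: no

SE = σ/√n = 7/√27 = 1.3472
z = (x̄−μ₀)/SE = (49.89−51)/1.3472 = -0.8240
p-value (two-sided) = 0.40996
At α=0.1: p ≥ α → fail to reject H₀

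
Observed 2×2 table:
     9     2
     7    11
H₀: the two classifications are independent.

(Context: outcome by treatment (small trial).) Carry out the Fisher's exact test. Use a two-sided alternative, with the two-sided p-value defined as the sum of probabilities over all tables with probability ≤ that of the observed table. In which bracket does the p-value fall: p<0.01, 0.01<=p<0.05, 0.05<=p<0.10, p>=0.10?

Margins: r₁=11, r₂=18, c₁=16, c₂=13, n=29
p_obs = C(11,9)·C(18,7)/C(29,16); sum pmf over tables with pmf ≤ p_obs
p-value (two-sided) = 0.05237
→ bracket: 0.05<=p<0.10

p-value bracket: 0.05<=p<0.10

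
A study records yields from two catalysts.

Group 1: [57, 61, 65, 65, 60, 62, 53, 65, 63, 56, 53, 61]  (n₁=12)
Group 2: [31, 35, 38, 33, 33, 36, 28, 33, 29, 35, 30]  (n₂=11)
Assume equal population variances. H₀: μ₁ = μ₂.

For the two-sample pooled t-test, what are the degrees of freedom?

df = n₁ + n₂ − 2 = 12 + 11 − 2 = 21

degrees of freedom = 21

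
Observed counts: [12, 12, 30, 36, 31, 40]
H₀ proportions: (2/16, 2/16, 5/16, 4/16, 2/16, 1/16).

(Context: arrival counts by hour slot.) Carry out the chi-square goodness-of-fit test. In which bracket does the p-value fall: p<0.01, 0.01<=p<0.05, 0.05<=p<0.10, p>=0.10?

p-value bracket: p<0.01

n = 161; E_i = n·p_i = [20.12, 20.12, 50.31, 40.25, 20.12, 10.06]
χ² = (12−20.12)²/20.12 + (12−20.12)²/20.12 + (30−50.31)²/50.31 + (36−40.25)²/40.25 + (31−20.12)²/20.12 + (40−10.06)²/10.06 = 110.1553
df = 5
p-value (upper-tail) = 0.00000
→ bracket: p<0.01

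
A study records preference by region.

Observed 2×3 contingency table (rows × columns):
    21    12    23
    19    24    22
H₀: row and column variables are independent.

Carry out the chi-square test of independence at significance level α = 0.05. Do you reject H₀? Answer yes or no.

Row totals [56, 65], col totals [40, 36, 45], n=121
χ² = (21−18.51)²/18.51 + (12−16.66)²/16.66 + (23−20.83)²/20.83 + (19−21.49)²/21.49 + (24−19.34)²/19.34 + (22−24.17)²/24.17 = 3.4720
df = 2
p-value (upper-tail) = 0.17622
At α=0.05: p ≥ α → fail to reject H₀

reject H₀: no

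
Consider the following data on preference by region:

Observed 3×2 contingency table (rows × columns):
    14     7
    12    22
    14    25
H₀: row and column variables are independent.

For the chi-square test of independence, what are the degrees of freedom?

degrees of freedom = 2

df = (r−1)(c−1) = (3−1)·(2−1) = 2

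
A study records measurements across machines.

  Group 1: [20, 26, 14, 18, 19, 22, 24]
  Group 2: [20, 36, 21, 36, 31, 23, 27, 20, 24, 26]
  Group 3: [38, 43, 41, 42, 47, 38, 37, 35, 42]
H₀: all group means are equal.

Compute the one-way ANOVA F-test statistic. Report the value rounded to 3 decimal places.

Group means [20.43, 26.40, 40.33], grand mean 29.615
SSB = Σnᵢ(x̄ᵢ−x̄)² = 1728.040; SSW = ΣΣ(x−x̄ᵢ)² = 538.114
MSB = 1728.040/2 = 864.0198; MSW = 538.114/23 = 23.3963
F = MSB/MSW = 36.9298
df = (2, 23)

test statistic = 36.930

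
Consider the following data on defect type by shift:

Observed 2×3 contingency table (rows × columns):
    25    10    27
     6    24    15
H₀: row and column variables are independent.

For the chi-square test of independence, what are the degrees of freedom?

degrees of freedom = 2

df = (r−1)(c−1) = (2−1)·(3−1) = 2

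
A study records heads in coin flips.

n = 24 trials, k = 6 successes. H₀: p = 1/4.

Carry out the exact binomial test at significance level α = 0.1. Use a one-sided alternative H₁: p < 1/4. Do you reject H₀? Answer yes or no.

reject H₀: no

Exact binomial: n=24, k=6, p₀=1/4=0.2500
P(X≤6) from Σ C(n,i)·p₀^i·(1−p₀)^(n−i)
p-value (one-sided, H₁ less) = 0.60741
At α=0.1: p ≥ α → fail to reject H₀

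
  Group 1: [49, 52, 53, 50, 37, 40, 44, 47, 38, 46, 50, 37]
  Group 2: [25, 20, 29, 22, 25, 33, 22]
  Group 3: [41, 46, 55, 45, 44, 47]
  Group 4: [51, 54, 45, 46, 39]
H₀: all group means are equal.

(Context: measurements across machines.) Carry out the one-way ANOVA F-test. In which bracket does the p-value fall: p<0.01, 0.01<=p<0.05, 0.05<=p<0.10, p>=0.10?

Group means [45.25, 25.14, 46.33, 47.00], grand mean 41.067
SSB = Σnᵢ(x̄ᵢ−x̄)² = 2327.426; SSW = ΣΣ(x−x̄ᵢ)² = 754.440
MSB = 2327.426/3 = 775.8087; MSW = 754.440/26 = 29.0169
F = MSB/MSW = 26.7364
df = (3, 26)
p-value (upper-tail) = 0.00000
→ bracket: p<0.01

p-value bracket: p<0.01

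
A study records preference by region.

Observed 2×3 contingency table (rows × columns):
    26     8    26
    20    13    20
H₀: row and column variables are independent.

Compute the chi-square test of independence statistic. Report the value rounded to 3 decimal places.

Row totals [60, 53], col totals [46, 21, 46], n=113
χ² = (26−24.42)²/24.42 + (8−11.15)²/11.15 + (26−24.42)²/24.42 + (20−21.58)²/21.58 + (13−9.85)²/9.85 + (20−21.58)²/21.58 = 2.3310
df = 2

test statistic = 2.331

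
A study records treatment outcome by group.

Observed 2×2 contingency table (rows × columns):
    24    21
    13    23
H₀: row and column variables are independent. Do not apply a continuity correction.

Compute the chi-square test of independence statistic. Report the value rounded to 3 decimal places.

test statistic = 2.391

Row totals [45, 36], col totals [37, 44], n=81
χ² = (24−20.56)²/20.56 + (21−24.44)²/24.44 + (13−16.44)²/16.44 + (23−19.56)²/19.56 = 2.3907
df = 1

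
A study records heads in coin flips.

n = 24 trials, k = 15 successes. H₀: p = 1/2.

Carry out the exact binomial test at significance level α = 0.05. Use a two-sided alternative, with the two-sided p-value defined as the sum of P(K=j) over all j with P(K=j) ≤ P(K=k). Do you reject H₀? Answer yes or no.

Exact binomial: n=24, k=15, p₀=1/2=0.5000
P(X=j) = C(n,j)·p₀^j·(1−p₀)^(n−j); p = Σ P(X=j) over j with P(X=j) ≤ P(X=15)
p-value (two-sided) = 0.30746
At α=0.05: p ≥ α → fail to reject H₀

reject H₀: no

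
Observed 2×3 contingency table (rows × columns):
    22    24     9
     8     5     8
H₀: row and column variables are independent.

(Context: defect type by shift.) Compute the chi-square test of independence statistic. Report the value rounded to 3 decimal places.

test statistic = 4.788

Row totals [55, 21], col totals [30, 29, 17], n=76
χ² = (22−21.71)²/21.71 + (24−20.99)²/20.99 + (9−12.30)²/12.30 + (8−8.29)²/8.29 + (5−8.01)²/8.01 + (8−4.70)²/4.70 = 4.7882
df = 2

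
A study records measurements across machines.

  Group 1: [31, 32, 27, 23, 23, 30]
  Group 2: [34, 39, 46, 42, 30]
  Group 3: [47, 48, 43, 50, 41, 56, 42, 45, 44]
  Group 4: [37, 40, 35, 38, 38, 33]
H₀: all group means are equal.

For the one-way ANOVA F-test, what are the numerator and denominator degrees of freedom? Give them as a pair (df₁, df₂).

degrees of freedom = [3, 22]

k = 4 groups, N = 26 total
df = (k−1, N−k) = (4−1, 26−4) = (3, 22)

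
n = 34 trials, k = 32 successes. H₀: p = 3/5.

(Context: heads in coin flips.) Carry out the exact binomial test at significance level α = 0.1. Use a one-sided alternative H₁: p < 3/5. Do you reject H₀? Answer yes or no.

reject H₀: no

Exact binomial: n=34, k=32, p₀=3/5=0.6000
P(X≤32) from Σ C(n,i)·p₀^i·(1−p₀)^(n−i)
p-value (one-sided, H₁ less) = 1.00000
At α=0.1: p ≥ α → fail to reject H₀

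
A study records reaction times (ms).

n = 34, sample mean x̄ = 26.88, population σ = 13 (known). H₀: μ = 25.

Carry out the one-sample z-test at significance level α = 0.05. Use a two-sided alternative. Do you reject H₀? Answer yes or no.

reject H₀: no

SE = σ/√n = 13/√34 = 2.2295
z = (x̄−μ₀)/SE = (26.88−25)/2.2295 = 0.8432
p-value (two-sided) = 0.39909
At α=0.05: p ≥ α → fail to reject H₀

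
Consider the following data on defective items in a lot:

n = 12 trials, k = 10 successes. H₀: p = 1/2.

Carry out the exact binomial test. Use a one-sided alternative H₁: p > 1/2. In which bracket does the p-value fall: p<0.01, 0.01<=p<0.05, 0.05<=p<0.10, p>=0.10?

Exact binomial: n=12, k=10, p₀=1/2=0.5000
P(X≥10) from Σ C(n,i)·p₀^i·(1−p₀)^(n−i)
p-value (one-sided, H₁ greater) = 0.01929
→ bracket: 0.01<=p<0.05

p-value bracket: 0.01<=p<0.05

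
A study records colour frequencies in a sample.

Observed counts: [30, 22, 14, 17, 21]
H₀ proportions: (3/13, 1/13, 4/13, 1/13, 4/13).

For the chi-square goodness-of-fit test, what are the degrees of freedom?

df = k − 1 = 5 − 1 = 4

degrees of freedom = 4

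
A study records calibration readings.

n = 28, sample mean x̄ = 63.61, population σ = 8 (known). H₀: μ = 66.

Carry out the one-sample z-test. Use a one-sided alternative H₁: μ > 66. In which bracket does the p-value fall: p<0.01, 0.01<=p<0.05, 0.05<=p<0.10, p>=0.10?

p-value bracket: p>=0.10

SE = σ/√n = 8/√28 = 1.5119
z = (x̄−μ₀)/SE = (63.61−66)/1.5119 = -1.5808
p-value (one-sided, H₁ greater) = 0.94304
→ bracket: p>=0.10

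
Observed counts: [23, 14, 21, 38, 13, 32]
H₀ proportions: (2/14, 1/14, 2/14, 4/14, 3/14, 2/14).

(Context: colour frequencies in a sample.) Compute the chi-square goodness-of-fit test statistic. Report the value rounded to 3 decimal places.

n = 141; E_i = n·p_i = [20.14, 10.07, 20.14, 40.29, 30.21, 20.14]
χ² = (23−20.14)²/20.14 + (14−10.07)²/10.07 + (21−20.14)²/20.14 + (38−40.29)²/40.29 + (13−30.21)²/30.21 + (32−20.14)²/20.14 = 18.8913
df = 5

test statistic = 18.891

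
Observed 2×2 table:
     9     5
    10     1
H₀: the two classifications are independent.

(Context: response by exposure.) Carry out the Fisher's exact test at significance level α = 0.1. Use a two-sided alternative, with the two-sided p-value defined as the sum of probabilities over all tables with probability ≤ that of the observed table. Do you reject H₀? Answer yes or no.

Margins: r₁=14, r₂=11, c₁=19, c₂=6, n=25
p_obs = C(14,9)·C(11,10)/C(25,19); sum pmf over tables with pmf ≤ p_obs
p-value (two-sided) = 0.18043
At α=0.1: p ≥ α → fail to reject H₀

reject H₀: no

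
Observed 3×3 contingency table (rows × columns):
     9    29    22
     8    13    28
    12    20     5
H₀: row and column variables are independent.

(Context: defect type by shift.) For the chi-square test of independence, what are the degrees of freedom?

degrees of freedom = 4

df = (r−1)(c−1) = (3−1)·(3−1) = 4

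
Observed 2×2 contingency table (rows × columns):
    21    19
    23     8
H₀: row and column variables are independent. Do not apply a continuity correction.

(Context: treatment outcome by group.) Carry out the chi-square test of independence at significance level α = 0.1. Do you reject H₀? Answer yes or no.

reject H₀: yes

Row totals [40, 31], col totals [44, 27], n=71
χ² = (21−24.79)²/24.79 + (19−15.21)²/15.21 + (23−19.21)²/19.21 + (8−11.79)²/11.79 = 3.4876
df = 1
p-value (upper-tail) = 0.06183
At α=0.1: p < α → reject H₀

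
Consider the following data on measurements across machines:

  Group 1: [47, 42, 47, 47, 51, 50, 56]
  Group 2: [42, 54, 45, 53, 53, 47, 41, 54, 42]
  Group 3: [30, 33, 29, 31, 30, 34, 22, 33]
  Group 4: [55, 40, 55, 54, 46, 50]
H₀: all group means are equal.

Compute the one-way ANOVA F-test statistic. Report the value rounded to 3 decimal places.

test statistic = 26.869

Group means [48.57, 47.89, 30.25, 50.00], grand mean 43.767
SSB = Σnᵢ(x̄ᵢ−x̄)² = 2009.263; SSW = ΣΣ(x−x̄ᵢ)² = 648.103
MSB = 2009.263/3 = 669.7545; MSW = 648.103/26 = 24.9270
F = MSB/MSW = 26.8686
df = (3, 26)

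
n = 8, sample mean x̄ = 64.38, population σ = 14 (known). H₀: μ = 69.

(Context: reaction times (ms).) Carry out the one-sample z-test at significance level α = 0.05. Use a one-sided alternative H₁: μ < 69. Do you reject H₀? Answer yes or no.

SE = σ/√n = 14/√8 = 4.9497
z = (x̄−μ₀)/SE = (64.38−69)/4.9497 = -0.9334
p-value (one-sided, H₁ less) = 0.17531
At α=0.05: p ≥ α → fail to reject H₀

reject H₀: no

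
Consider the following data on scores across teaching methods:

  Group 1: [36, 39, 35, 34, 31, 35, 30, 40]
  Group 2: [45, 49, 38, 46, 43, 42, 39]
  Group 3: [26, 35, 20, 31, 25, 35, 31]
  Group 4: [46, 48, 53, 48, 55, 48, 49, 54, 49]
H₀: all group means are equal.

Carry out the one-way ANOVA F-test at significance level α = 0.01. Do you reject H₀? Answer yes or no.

reject H₀: yes

Group means [35.00, 43.14, 29.00, 50.00], grand mean 39.839
SSB = Σnᵢ(x̄ᵢ−x̄)² = 2015.336; SSW = ΣΣ(x−x̄ᵢ)² = 440.857
MSB = 2015.336/3 = 671.7788; MSW = 440.857/27 = 16.3280
F = MSB/MSW = 41.1426
df = (3, 27)
p-value (upper-tail) = 0.00000
At α=0.01: p < α → reject H₀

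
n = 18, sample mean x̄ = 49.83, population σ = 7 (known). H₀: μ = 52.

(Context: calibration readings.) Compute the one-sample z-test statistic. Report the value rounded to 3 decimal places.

SE = σ/√n = 7/√18 = 1.6499
z = (x̄−μ₀)/SE = (49.83−52)/1.6499 = -1.3152

test statistic = -1.315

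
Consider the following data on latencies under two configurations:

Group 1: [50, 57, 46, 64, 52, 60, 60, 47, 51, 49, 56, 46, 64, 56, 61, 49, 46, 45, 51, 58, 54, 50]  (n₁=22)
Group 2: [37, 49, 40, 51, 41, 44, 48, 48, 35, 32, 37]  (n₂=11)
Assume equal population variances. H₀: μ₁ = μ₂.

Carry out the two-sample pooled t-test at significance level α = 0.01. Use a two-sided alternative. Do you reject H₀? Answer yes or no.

x̄₁=53.273, s₁=6.049, n₁=22
x̄₂=42.000, s₂=6.403, n₂=11
s_p² = [21·6.049² + 10·6.403²]/31 = 38.0117
SE = √(s_p²·(1/22+1/11)) = 2.2767
t = (53.273−42.000)/2.2767 = 4.9513
df = 31
p-value (two-sided) = 0.00002
At α=0.01: p < α → reject H₀

reject H₀: yes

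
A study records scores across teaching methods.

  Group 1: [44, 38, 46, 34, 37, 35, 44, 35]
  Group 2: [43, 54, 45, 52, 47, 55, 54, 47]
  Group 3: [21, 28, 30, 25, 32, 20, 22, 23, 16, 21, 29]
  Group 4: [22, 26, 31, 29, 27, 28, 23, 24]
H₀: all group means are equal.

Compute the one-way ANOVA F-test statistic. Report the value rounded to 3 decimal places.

Group means [39.12, 49.62, 24.27, 26.25], grand mean 33.914
SSB = Σnᵢ(x̄ᵢ−x̄)² = 3684.311; SSW = ΣΣ(x−x̄ᵢ)² = 624.432
MSB = 3684.311/3 = 1228.1037; MSW = 624.432/31 = 20.1430
F = MSB/MSW = 60.9694
df = (3, 31)

test statistic = 60.969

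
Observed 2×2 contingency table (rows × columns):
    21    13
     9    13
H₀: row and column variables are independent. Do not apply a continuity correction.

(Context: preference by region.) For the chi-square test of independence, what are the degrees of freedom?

degrees of freedom = 1

df = (r−1)(c−1) = (2−1)·(2−1) = 1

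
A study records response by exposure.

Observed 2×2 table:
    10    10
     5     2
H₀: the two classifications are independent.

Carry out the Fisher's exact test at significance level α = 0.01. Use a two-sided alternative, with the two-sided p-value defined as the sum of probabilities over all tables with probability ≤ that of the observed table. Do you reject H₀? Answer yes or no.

Margins: r₁=20, r₂=7, c₁=15, c₂=12, n=27
p_obs = C(20,10)·C(7,5)/C(27,15); sum pmf over tables with pmf ≤ p_obs
p-value (two-sided) = 0.40821
At α=0.01: p ≥ α → fail to reject H₀

reject H₀: no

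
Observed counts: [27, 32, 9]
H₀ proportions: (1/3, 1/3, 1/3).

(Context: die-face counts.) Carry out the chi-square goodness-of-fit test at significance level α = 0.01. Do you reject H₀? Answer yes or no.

reject H₀: yes

n = 68; E_i = n·p_i = [22.67, 22.67, 22.67]
χ² = (27−22.67)²/22.67 + (32−22.67)²/22.67 + (9−22.67)²/22.67 = 12.9118
df = 2
p-value (upper-tail) = 0.00157
At α=0.01: p < α → reject H₀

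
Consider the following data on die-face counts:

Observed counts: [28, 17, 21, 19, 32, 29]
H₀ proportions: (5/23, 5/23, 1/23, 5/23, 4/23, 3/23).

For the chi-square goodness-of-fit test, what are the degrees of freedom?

degrees of freedom = 5

df = k − 1 = 6 − 1 = 5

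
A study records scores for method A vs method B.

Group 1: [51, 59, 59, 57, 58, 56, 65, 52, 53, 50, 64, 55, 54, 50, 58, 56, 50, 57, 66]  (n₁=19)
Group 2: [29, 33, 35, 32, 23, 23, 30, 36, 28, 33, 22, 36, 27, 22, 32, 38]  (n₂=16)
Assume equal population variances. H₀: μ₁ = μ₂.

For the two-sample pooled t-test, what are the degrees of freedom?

df = n₁ + n₂ − 2 = 19 + 16 − 2 = 33

degrees of freedom = 33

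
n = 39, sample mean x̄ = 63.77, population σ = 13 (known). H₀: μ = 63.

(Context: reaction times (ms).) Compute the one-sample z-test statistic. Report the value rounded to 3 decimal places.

test statistic = 0.370

SE = σ/√n = 13/√39 = 2.0817
z = (x̄−μ₀)/SE = (63.77−63)/2.0817 = 0.3699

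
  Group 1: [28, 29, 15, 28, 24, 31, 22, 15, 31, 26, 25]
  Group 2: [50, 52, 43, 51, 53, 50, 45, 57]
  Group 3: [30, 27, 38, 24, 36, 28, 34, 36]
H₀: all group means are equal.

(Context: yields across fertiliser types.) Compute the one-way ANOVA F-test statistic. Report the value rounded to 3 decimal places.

Group means [24.91, 50.12, 31.62], grand mean 34.370
SSB = Σnᵢ(x̄ᵢ−x̄)² = 3030.637; SSW = ΣΣ(x−x̄ᵢ)² = 633.659
MSB = 3030.637/2 = 1515.3186; MSW = 633.659/24 = 26.4025
F = MSB/MSW = 57.3931
df = (2, 24)

test statistic = 57.393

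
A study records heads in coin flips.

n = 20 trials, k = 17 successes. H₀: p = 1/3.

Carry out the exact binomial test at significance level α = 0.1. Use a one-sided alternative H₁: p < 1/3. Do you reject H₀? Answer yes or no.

Exact binomial: n=20, k=17, p₀=1/3=0.3333
P(X≤17) from Σ C(n,i)·p₀^i·(1−p₀)^(n−i)
p-value (one-sided, H₁ less) = 1.00000
At α=0.1: p ≥ α → fail to reject H₀

reject H₀: no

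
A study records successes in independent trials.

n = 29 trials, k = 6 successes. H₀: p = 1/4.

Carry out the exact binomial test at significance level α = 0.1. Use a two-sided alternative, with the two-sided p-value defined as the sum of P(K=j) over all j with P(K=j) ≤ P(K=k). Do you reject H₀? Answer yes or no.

reject H₀: no

Exact binomial: n=29, k=6, p₀=1/4=0.2500
P(X=j) = C(n,j)·p₀^j·(1−p₀)^(n−j); p = Σ P(X=j) over j with P(X=j) ≤ P(X=6)
p-value (two-sided) = 0.67430
At α=0.1: p ≥ α → fail to reject H₀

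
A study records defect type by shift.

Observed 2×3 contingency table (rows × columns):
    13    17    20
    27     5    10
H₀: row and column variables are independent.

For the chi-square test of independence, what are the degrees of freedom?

degrees of freedom = 2

df = (r−1)(c−1) = (2−1)·(3−1) = 2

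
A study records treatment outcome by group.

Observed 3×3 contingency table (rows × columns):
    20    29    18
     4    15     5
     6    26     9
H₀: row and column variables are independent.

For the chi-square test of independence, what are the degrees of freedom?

df = (r−1)(c−1) = (3−1)·(3−1) = 4

degrees of freedom = 4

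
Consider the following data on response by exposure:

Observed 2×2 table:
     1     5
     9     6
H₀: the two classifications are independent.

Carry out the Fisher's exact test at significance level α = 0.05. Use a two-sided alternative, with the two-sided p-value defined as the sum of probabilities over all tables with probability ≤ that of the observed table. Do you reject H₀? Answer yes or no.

reject H₀: no

Margins: r₁=6, r₂=15, c₁=10, c₂=11, n=21
p_obs = C(6,1)·C(15,9)/C(21,10); sum pmf over tables with pmf ≤ p_obs
p-value (two-sided) = 0.14861
At α=0.05: p ≥ α → fail to reject H₀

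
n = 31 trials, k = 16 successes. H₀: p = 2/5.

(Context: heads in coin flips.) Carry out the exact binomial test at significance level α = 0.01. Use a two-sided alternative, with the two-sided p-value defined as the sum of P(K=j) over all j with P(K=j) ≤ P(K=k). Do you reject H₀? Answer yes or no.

Exact binomial: n=31, k=16, p₀=2/5=0.4000
P(X=j) = C(n,j)·p₀^j·(1−p₀)^(n−j); p = Σ P(X=j) over j with P(X=j) ≤ P(X=16)
p-value (two-sided) = 0.20220
At α=0.01: p ≥ α → fail to reject H₀

reject H₀: no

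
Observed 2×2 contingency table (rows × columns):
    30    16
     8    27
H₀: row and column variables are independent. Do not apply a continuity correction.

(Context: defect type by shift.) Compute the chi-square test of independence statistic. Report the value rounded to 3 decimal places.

Row totals [46, 35], col totals [38, 43], n=81
χ² = (30−21.58)²/21.58 + (16−24.42)²/24.42 + (8−16.42)²/16.42 + (27−18.58)²/18.58 = 14.3211
df = 1

test statistic = 14.321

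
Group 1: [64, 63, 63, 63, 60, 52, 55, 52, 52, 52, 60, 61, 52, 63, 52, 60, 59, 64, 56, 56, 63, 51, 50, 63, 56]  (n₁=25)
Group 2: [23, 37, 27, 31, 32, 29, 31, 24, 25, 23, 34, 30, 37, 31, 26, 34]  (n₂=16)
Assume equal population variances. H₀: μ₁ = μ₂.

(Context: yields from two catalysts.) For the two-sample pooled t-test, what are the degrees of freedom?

degrees of freedom = 39

df = n₁ + n₂ − 2 = 25 + 16 − 2 = 39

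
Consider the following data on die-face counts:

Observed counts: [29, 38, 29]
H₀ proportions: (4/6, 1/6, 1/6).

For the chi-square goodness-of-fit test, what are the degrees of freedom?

degrees of freedom = 2

df = k − 1 = 3 − 1 = 2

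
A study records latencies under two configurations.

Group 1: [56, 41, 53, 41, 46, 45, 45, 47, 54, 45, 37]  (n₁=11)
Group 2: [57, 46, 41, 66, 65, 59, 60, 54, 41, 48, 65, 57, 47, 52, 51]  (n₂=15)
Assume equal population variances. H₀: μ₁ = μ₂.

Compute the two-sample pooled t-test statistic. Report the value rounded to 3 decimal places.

test statistic = -2.580

x̄₁=46.364, s₁=5.887, n₁=11
x̄₂=53.933, s₂=8.302, n₂=15
s_p² = [10·5.887² + 14·8.302²]/24 = 54.6449
SE = √(s_p²·(1/11+1/15)) = 2.9344
t = (46.364−53.933)/2.9344 = -2.5796
df = 24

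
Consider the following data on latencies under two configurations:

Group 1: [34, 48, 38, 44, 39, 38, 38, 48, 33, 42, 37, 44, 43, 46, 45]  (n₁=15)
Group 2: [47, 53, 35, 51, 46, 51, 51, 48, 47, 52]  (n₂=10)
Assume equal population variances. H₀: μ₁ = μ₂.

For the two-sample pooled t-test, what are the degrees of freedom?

df = n₁ + n₂ − 2 = 15 + 10 − 2 = 23

degrees of freedom = 23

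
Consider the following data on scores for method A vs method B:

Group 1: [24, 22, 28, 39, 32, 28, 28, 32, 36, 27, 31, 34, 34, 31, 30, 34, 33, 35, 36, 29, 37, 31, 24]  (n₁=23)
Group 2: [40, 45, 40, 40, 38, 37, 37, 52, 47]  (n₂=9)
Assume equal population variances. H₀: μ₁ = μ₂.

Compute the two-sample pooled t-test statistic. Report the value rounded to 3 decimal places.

x̄₁=31.087, s₁=4.400, n₁=23
x̄₂=41.778, s₂=5.142, n₂=9
s_p² = [22·4.400² + 8·5.142²]/30 = 21.2461
SE = √(s_p²·(1/23+1/9)) = 1.8123
t = (31.087−41.778)/1.8123 = -5.8991
df = 30

test statistic = -5.899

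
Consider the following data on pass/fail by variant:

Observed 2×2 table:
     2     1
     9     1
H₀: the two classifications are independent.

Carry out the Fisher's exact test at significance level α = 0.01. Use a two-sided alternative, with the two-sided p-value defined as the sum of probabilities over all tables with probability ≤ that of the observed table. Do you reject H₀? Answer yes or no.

Margins: r₁=3, r₂=10, c₁=11, c₂=2, n=13
p_obs = C(3,2)·C(10,9)/C(13,11); sum pmf over tables with pmf ≤ p_obs
p-value (two-sided) = 0.42308
At α=0.01: p ≥ α → fail to reject H₀

reject H₀: no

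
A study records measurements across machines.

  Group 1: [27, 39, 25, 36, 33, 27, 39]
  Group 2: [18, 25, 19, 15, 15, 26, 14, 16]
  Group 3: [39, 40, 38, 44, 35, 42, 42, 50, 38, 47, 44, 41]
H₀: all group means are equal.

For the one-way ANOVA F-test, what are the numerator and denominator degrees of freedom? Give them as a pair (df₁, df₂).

degrees of freedom = [2, 24]

k = 3 groups, N = 27 total
df = (k−1, N−k) = (3−1, 27−3) = (2, 24)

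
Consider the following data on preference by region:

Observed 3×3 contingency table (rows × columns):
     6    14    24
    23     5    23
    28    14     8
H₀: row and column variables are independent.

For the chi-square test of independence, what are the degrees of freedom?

degrees of freedom = 4

df = (r−1)(c−1) = (3−1)·(3−1) = 4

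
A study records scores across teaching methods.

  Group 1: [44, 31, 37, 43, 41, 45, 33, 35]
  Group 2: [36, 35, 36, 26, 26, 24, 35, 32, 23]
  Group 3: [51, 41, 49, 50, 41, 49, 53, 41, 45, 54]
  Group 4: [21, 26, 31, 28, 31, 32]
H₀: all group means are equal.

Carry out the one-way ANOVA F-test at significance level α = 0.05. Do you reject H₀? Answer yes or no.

Group means [38.62, 30.33, 47.40, 28.17], grand mean 37.121
SSB = Σnᵢ(x̄ᵢ−x̄)² = 1970.407; SSW = ΣΣ(x−x̄ᵢ)² = 757.108
MSB = 1970.407/3 = 656.8023; MSW = 757.108/29 = 26.1072
F = MSB/MSW = 25.1579
df = (3, 29)
p-value (upper-tail) = 0.00000
At α=0.05: p < α → reject H₀

reject H₀: yes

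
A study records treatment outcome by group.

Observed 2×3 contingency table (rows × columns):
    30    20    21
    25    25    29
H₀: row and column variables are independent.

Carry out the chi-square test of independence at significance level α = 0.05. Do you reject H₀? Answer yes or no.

Row totals [71, 79], col totals [55, 45, 50], n=150
χ² = (30−26.03)²/26.03 + (20−21.30)²/21.30 + (21−23.67)²/23.67 + (25−28.97)²/28.97 + (25−23.70)²/23.70 + (29−26.33)²/26.33 = 1.8687
df = 2
p-value (upper-tail) = 0.39283
At α=0.05: p ≥ α → fail to reject H₀

reject H₀: no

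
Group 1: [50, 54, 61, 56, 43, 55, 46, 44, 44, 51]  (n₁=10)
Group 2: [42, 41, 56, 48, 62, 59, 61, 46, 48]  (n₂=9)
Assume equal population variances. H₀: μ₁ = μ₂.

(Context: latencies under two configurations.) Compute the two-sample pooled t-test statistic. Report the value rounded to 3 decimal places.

test statistic = -0.318

x̄₁=50.400, s₁=6.096, n₁=10
x̄₂=51.444, s₂=8.156, n₂=9
s_p² = [9·6.096² + 8·8.156²]/17 = 50.9778
SE = √(s_p²·(1/10+1/9)) = 3.2805
t = (50.400−51.444)/3.2805 = -0.3184
df = 17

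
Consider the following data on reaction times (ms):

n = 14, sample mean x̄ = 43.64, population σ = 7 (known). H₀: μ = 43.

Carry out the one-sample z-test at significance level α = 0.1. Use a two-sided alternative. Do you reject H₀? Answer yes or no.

SE = σ/√n = 7/√14 = 1.8708
z = (x̄−μ₀)/SE = (43.64−43)/1.8708 = 0.3421
p-value (two-sided) = 0.73228
At α=0.1: p ≥ α → fail to reject H₀

reject H₀: no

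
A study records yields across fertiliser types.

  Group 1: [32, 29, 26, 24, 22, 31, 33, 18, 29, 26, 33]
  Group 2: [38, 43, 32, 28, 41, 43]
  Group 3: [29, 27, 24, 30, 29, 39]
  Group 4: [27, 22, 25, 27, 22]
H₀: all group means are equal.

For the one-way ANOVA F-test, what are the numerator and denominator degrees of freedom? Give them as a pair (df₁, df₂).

k = 4 groups, N = 28 total
df = (k−1, N−k) = (4−1, 28−4) = (3, 24)

degrees of freedom = [3, 24]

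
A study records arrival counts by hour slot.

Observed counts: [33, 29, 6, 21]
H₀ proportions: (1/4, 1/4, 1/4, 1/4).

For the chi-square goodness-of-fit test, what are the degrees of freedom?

df = k − 1 = 4 − 1 = 3

degrees of freedom = 3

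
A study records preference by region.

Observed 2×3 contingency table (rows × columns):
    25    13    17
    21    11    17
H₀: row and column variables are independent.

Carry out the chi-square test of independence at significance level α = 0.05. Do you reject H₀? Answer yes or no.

Row totals [55, 49], col totals [46, 24, 34], n=104
χ² = (25−24.33)²/24.33 + (13−12.69)²/12.69 + (17−17.98)²/17.98 + (21−21.67)²/21.67 + (11−11.31)²/11.31 + (17−16.02)²/16.02 = 0.1689
df = 2
p-value (upper-tail) = 0.91902
At α=0.05: p ≥ α → fail to reject H₀

reject H₀: no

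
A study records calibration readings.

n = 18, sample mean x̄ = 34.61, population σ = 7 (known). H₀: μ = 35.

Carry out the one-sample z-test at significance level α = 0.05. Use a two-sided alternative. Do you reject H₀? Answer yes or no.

reject H₀: no

SE = σ/√n = 7/√18 = 1.6499
z = (x̄−μ₀)/SE = (34.61−35)/1.6499 = -0.2364
p-value (two-sided) = 0.81314
At α=0.05: p ≥ α → fail to reject H₀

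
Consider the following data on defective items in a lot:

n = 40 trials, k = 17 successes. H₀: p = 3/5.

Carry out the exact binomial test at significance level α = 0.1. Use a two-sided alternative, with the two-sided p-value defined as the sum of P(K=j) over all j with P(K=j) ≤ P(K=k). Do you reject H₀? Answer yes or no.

reject H₀: yes

Exact binomial: n=40, k=17, p₀=3/5=0.6000
P(X=j) = C(n,j)·p₀^j·(1−p₀)^(n−j); p = Σ P(X=j) over j with P(X=j) ≤ P(X=17)
p-value (two-sided) = 0.03448
At α=0.1: p < α → reject H₀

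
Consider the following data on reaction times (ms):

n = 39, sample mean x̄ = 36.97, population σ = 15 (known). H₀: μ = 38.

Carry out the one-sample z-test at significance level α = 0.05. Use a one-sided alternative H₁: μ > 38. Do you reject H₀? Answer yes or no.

reject H₀: no

SE = σ/√n = 15/√39 = 2.4019
z = (x̄−μ₀)/SE = (36.97−38)/2.4019 = -0.4288
p-value (one-sided, H₁ greater) = 0.66597
At α=0.05: p ≥ α → fail to reject H₀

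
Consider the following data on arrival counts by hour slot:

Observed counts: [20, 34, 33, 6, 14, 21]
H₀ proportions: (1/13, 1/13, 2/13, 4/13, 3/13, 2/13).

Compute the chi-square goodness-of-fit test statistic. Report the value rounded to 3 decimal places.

test statistic = 115.276

n = 128; E_i = n·p_i = [9.85, 9.85, 19.69, 39.38, 29.54, 19.69]
χ² = (20−9.85)²/9.85 + (34−9.85)²/9.85 + (33−19.69)²/19.69 + (6−39.38)²/39.38 + (14−29.54)²/29.54 + (21−19.69)²/19.69 = 115.2760
df = 5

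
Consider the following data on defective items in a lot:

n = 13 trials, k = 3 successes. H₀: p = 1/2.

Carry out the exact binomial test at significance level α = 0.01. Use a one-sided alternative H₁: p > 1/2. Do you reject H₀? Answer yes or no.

reject H₀: no

Exact binomial: n=13, k=3, p₀=1/2=0.5000
P(X≥3) from Σ C(n,i)·p₀^i·(1−p₀)^(n−i)
p-value (one-sided, H₁ greater) = 0.98877
At α=0.01: p ≥ α → fail to reject H₀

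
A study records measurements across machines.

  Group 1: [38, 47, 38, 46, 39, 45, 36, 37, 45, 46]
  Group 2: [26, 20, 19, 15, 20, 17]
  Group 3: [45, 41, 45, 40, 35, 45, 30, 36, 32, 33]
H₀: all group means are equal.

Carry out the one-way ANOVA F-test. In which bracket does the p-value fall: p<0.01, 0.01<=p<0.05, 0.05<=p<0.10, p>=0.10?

p-value bracket: p<0.01

Group means [41.70, 19.50, 38.20], grand mean 35.231
SSB = Σnᵢ(x̄ᵢ−x̄)² = 1991.415; SSW = ΣΣ(x−x̄ᵢ)² = 543.200
MSB = 1991.415/2 = 995.7077; MSW = 543.200/23 = 23.6174
F = MSB/MSW = 42.1599
df = (2, 23)
p-value (upper-tail) = 0.00000
→ bracket: p<0.01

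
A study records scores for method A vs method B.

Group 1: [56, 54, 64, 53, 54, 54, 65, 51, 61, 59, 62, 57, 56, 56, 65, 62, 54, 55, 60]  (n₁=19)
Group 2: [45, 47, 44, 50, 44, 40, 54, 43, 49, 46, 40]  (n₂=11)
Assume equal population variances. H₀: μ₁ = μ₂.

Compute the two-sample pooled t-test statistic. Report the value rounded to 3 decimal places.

x̄₁=57.789, s₁=4.341, n₁=19
x̄₂=45.636, s₂=4.225, n₂=11
s_p² = [18·4.341² + 10·4.225²]/28 = 18.4894
SE = √(s_p²·(1/19+1/11)) = 1.6291
t = (57.789−45.636)/1.6291 = 7.4600
df = 28

test statistic = 7.460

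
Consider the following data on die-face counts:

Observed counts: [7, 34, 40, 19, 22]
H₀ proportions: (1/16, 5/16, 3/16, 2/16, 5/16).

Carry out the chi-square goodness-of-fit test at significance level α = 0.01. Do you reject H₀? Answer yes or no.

n = 122; E_i = n·p_i = [7.62, 38.12, 22.88, 15.25, 38.12]
χ² = (7−7.62)²/7.62 + (34−38.12)²/38.12 + (40−22.88)²/22.88 + (19−15.25)²/15.25 + (22−38.12)²/38.12 = 21.0601
df = 4
p-value (upper-tail) = 0.00031
At α=0.01: p < α → reject H₀

reject H₀: yes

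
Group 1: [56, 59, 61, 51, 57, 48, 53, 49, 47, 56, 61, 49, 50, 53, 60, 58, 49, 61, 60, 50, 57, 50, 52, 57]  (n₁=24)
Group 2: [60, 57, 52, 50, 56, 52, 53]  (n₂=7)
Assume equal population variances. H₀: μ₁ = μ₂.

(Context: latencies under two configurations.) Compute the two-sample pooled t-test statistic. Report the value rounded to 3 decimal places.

x̄₁=54.333, s₁=4.733, n₁=24
x̄₂=54.286, s₂=3.498, n₂=7
s_p² = [23·4.733² + 6·3.498²]/29 = 20.3021
SE = √(s_p²·(1/24+1/7)) = 1.9355
t = (54.333−54.286)/1.9355 = 0.0246
df = 29

test statistic = 0.025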